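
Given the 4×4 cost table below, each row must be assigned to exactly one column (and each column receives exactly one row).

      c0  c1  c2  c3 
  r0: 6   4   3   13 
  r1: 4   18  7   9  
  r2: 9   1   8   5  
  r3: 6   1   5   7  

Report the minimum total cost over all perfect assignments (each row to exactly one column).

optimal assignment: row0→col2 (cost 3), row1→col0 (cost 4), row2→col3 (cost 5), row3→col1 (cost 1)
total = 3 + 4 + 5 + 1 = 13

Minimum assignment cost: 13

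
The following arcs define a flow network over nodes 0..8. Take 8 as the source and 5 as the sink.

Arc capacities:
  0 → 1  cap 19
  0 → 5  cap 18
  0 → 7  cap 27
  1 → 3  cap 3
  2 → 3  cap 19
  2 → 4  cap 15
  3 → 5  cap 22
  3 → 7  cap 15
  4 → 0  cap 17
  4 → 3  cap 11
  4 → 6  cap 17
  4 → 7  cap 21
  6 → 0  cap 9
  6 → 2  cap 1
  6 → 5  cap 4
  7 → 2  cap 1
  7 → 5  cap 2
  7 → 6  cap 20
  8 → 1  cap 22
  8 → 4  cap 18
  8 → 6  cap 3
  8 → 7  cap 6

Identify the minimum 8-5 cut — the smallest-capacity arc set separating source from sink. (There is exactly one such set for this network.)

augment #1: 8→6→5 push 3
augment #2: 8→7→5 push 2
augment #3: 8→1→3→5 push 3
augment #4: 8→4→0→5 push 17
augment #5: 8→4→3→5 push 1
augment #6: 8→7→6→5 push 1
augment #7: 8→7→2→3→5 push 1
augment #8: 8→7→6→0→5 push 1
augment #9: 8→7→6→2→3→5 push 1
max flow = 30; residual-reachable set from 8 gives S-side
cut edges (S→T): {(1,3), (8,4), (8,6), (8,7)} total cap 30

Min-cut arcs: {(1,3), (8,4), (8,6), (8,7)} (total capacity 30)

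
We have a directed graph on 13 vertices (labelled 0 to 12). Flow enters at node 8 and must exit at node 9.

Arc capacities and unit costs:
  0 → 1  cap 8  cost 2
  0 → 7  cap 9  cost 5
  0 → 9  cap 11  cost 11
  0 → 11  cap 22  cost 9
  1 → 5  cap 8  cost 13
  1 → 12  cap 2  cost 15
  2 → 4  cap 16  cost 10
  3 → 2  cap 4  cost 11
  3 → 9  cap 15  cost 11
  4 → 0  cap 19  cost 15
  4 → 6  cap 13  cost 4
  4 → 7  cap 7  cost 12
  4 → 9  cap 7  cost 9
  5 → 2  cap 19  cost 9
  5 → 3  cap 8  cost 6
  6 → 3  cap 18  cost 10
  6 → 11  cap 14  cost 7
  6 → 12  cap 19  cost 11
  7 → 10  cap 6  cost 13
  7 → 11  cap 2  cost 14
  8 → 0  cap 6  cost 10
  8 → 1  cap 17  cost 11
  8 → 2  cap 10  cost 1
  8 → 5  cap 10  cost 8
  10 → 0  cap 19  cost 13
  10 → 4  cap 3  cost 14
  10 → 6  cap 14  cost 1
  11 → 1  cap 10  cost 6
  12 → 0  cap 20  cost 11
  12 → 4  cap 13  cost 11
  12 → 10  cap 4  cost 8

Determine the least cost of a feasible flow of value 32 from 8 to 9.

Minimum cost for 32 units: 1048

shortest-cost path #1: 8→2→4→9 push 7 @ unit cost 20 (adds 140)
shortest-cost path #2: 8→0→9 push 6 @ unit cost 21 (adds 126)
shortest-cost path #3: 8→5→3→9 push 8 @ unit cost 25 (adds 200)
shortest-cost path #4: 8→2→4→6→3→9 push 3 @ unit cost 36 (adds 108)
shortest-cost path #5: 8→1→12→0→9 push 2 @ unit cost 48 (adds 96)
shortest-cost path #6: 8→5→2→4→6→3→9 push 2 @ unit cost 52 (adds 104)
shortest-cost path #7: 8→1→5→2→4→6→3→9 push 2 @ unit cost 68 (adds 136)
shortest-cost path #8: 8→1→5→2→4→0→9 push 2 @ unit cost 69 (adds 138)
total cost = 1048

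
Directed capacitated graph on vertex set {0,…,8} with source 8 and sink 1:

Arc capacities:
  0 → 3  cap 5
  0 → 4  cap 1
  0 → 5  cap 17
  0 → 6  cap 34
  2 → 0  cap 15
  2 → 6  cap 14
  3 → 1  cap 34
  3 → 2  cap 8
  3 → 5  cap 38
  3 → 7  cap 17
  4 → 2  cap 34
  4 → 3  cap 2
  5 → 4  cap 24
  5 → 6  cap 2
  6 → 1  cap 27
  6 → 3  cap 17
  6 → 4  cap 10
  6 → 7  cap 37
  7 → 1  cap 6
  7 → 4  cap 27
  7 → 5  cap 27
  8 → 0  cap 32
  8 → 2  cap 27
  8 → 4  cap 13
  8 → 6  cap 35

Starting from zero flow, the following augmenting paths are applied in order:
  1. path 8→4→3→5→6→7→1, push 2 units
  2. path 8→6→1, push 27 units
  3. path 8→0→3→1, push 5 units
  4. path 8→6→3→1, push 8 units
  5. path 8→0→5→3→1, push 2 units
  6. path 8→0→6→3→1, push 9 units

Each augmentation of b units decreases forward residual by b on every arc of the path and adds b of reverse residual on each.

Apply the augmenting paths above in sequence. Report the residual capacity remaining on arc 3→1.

Residual capacity of (3,1): 10

after path 1 (8→4→3→5→6→7→1, push 2): res(3,1)=34
after path 2 (8→6→1, push 27): res(3,1)=34
after path 3 (8→0→3→1, push 5): res(3,1)=29
after path 4 (8→6→3→1, push 8): res(3,1)=21
after path 5 (8→0→5→3→1, push 2): res(3,1)=19
after path 6 (8→0→6→3→1, push 9): res(3,1)=10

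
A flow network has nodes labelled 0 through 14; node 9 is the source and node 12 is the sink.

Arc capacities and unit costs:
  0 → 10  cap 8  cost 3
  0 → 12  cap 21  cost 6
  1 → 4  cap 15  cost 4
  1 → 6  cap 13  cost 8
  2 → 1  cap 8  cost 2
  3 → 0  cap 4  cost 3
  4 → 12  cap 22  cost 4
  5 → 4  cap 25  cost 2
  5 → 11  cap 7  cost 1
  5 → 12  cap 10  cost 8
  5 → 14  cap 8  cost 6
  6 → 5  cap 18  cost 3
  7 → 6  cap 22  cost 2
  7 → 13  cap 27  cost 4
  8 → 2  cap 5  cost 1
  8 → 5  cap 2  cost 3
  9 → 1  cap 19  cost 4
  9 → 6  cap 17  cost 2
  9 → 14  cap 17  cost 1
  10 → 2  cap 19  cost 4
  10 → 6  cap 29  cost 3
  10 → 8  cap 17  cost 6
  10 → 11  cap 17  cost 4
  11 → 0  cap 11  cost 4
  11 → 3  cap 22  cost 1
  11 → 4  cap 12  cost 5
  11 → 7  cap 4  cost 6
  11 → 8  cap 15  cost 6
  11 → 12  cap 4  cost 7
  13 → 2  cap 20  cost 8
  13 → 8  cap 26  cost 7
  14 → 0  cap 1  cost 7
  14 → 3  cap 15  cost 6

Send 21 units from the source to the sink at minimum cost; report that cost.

shortest-cost path #1: 9→6→5→4→12 push 17 @ unit cost 11 (adds 187)
shortest-cost path #2: 9→1→4→12 push 4 @ unit cost 12 (adds 48)
total cost = 235

Minimum cost for 21 units: 235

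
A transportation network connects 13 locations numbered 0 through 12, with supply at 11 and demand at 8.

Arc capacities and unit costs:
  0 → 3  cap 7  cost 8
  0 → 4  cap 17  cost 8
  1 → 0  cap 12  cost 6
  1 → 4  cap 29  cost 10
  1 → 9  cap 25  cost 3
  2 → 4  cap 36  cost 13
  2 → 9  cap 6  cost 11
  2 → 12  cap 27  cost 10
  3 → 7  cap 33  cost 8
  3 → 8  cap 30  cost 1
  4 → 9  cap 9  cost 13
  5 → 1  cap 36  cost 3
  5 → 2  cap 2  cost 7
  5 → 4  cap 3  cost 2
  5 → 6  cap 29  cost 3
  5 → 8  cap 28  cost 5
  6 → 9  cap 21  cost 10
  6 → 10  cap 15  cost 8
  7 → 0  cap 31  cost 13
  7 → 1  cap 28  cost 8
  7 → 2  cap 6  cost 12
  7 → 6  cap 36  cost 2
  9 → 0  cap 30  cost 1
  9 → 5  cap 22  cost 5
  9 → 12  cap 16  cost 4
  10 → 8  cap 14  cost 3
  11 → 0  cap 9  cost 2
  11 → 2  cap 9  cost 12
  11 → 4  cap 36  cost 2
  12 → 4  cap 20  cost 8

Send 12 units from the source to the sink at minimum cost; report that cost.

Minimum cost for 12 units: 202

shortest-cost path #1: 11→0→3→8 push 7 @ unit cost 11 (adds 77)
shortest-cost path #2: 11→4→9→5→8 push 5 @ unit cost 25 (adds 125)
total cost = 202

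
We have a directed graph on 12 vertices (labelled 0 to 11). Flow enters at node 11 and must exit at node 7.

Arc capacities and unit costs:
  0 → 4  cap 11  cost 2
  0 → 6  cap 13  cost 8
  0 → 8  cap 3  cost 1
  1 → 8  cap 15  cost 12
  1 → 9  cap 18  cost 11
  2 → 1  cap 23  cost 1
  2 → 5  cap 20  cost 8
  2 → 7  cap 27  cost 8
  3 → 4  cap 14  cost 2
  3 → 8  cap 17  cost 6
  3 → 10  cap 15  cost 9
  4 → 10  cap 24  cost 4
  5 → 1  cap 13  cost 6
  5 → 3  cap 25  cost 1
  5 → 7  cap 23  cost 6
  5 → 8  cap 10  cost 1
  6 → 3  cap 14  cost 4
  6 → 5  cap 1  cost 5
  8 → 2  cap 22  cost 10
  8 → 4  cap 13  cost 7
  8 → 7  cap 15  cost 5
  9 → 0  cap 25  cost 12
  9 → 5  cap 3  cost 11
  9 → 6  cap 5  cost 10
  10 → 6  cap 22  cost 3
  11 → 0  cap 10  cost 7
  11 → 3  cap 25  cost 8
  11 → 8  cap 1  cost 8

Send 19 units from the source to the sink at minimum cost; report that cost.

Minimum cost for 19 units: 383

shortest-cost path #1: 11→8→7 push 1 @ unit cost 13 (adds 13)
shortest-cost path #2: 11→0→8→7 push 3 @ unit cost 13 (adds 39)
shortest-cost path #3: 11→3→8→7 push 11 @ unit cost 19 (adds 209)
shortest-cost path #4: 11→0→6→5→7 push 1 @ unit cost 26 (adds 26)
shortest-cost path #5: 11→3→8→2→7 push 3 @ unit cost 32 (adds 96)
total cost = 383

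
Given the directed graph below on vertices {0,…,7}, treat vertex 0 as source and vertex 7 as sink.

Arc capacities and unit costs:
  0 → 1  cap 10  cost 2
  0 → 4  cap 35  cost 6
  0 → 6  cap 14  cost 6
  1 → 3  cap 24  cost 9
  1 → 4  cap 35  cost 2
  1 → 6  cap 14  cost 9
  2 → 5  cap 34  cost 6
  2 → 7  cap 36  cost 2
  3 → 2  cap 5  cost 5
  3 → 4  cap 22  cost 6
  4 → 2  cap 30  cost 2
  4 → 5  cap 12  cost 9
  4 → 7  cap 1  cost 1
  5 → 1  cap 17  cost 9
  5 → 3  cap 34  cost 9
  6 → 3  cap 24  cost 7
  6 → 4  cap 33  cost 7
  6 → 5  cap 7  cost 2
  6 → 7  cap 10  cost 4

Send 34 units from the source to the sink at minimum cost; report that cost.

shortest-cost path #1: 0→1→4→7 push 1 @ unit cost 5 (adds 5)
shortest-cost path #2: 0→1→4→2→7 push 9 @ unit cost 8 (adds 72)
shortest-cost path #3: 0→6→7 push 10 @ unit cost 10 (adds 100)
shortest-cost path #4: 0→4→2→7 push 14 @ unit cost 10 (adds 140)
total cost = 317

Minimum cost for 34 units: 317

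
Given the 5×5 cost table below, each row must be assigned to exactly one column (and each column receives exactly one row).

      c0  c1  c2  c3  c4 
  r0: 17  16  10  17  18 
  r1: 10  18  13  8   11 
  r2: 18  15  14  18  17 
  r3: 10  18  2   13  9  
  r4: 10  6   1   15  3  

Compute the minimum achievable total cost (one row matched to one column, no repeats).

Minimum assignment cost: 45

optimal assignment: row0→col0 (cost 17), row1→col3 (cost 8), row2→col1 (cost 15), row3→col2 (cost 2), row4→col4 (cost 3)
total = 17 + 8 + 15 + 2 + 3 = 45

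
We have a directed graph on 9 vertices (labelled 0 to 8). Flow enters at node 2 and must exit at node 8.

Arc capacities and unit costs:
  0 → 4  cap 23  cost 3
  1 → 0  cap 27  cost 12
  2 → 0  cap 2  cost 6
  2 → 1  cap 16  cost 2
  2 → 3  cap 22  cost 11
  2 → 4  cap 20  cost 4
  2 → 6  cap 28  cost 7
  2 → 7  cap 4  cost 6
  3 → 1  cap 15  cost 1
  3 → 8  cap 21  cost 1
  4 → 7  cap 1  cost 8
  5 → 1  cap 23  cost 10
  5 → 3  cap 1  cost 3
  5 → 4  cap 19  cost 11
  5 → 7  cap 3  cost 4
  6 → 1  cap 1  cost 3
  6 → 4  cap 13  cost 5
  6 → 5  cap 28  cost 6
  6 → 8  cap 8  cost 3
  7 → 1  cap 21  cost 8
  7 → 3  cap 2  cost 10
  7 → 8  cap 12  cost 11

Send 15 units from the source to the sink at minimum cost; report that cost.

shortest-cost path #1: 2→6→8 push 8 @ unit cost 10 (adds 80)
shortest-cost path #2: 2→3→8 push 7 @ unit cost 12 (adds 84)
total cost = 164

Minimum cost for 15 units: 164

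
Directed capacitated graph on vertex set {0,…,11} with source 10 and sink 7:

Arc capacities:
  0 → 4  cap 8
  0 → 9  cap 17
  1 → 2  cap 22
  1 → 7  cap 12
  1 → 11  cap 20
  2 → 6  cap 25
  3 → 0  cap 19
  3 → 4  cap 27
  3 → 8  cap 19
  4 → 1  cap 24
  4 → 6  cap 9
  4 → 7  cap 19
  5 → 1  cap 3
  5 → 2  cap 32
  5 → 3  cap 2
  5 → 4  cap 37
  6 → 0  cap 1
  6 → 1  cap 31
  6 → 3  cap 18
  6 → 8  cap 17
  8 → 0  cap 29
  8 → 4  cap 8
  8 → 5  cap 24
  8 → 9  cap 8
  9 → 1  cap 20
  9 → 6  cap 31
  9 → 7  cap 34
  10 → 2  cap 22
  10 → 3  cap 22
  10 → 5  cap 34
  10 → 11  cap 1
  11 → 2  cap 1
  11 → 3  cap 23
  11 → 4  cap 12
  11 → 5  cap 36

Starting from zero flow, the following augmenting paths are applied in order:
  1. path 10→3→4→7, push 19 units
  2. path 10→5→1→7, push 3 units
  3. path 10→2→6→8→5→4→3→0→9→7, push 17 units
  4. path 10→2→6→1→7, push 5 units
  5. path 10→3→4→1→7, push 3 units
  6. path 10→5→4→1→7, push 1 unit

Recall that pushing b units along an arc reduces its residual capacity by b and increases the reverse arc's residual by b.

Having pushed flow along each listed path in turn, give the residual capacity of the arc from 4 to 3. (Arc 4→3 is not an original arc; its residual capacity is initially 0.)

Residual capacity of (4,3): 5

after path 1 (10→3→4→7, push 19): res(4,3)=19
after path 2 (10→5→1→7, push 3): res(4,3)=19
after path 3 (10→2→6→8→5→4→3→0→9→7, push 17): res(4,3)=2
after path 4 (10→2→6→1→7, push 5): res(4,3)=2
after path 5 (10→3→4→1→7, push 3): res(4,3)=5
after path 6 (10→5→4→1→7, push 1): res(4,3)=5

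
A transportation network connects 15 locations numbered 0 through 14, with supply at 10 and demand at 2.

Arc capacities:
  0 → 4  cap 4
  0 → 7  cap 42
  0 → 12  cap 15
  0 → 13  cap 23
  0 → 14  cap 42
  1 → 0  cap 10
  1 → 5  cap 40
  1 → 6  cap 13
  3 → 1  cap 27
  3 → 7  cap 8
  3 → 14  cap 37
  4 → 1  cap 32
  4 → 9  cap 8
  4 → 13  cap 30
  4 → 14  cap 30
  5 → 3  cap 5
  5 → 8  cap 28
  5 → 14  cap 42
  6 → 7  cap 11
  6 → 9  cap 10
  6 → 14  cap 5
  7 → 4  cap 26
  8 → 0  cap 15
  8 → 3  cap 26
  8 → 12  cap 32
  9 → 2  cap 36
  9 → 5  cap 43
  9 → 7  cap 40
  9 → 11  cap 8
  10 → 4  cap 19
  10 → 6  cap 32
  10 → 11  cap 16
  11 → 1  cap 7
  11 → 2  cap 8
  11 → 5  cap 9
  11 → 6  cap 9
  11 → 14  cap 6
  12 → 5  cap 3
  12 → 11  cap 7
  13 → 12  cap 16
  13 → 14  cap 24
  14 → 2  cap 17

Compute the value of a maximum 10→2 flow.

Maximum flow value: 43

augment #1: 10→11→2 bottleneck 8, total now 8
augment #2: 10→4→9→2 bottleneck 8, total now 16
augment #3: 10→4→14→2 bottleneck 11, total now 27
augment #4: 10→6→9→2 bottleneck 10, total now 37
augment #5: 10→6→14→2 bottleneck 5, total now 42
augment #6: 10→11→14→2 bottleneck 1, total now 43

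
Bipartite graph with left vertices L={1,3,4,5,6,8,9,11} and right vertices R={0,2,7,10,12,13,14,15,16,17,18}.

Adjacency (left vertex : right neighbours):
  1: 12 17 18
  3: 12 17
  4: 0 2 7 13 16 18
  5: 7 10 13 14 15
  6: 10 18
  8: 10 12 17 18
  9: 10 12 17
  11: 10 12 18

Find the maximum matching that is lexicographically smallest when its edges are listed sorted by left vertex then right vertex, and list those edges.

Lex-smallest maximum matching: {(1,12), (3,17), (4,0), (5,7), (6,10), (8,18)}

|M| = 6 (so the lex-smallest maximum matching has 6 edges)
process left vertices in ascending order; for each, take the smallest-labelled available neighbour that still permits 6 edges overall, or leave it unmatched if none does
lex-smallest matching: {1-12, 3-17, 4-0, 5-7, 6-10, 8-18}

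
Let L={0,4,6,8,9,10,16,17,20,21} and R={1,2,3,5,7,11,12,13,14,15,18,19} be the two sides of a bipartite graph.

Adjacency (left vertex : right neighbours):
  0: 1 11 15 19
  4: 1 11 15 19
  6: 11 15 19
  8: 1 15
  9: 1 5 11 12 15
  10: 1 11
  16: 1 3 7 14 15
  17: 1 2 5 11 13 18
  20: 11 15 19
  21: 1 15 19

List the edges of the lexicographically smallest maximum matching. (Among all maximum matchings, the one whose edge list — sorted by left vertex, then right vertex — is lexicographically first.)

|M| = 7 (so the lex-smallest maximum matching has 7 edges)
process left vertices in ascending order; for each, take the smallest-labelled available neighbour that still permits 7 edges overall, or leave it unmatched if none does
lex-smallest matching: {0-1, 4-11, 6-15, 9-5, 16-3, 17-2, 20-19}

Lex-smallest maximum matching: {(0,1), (4,11), (6,15), (9,5), (16,3), (17,2), (20,19)}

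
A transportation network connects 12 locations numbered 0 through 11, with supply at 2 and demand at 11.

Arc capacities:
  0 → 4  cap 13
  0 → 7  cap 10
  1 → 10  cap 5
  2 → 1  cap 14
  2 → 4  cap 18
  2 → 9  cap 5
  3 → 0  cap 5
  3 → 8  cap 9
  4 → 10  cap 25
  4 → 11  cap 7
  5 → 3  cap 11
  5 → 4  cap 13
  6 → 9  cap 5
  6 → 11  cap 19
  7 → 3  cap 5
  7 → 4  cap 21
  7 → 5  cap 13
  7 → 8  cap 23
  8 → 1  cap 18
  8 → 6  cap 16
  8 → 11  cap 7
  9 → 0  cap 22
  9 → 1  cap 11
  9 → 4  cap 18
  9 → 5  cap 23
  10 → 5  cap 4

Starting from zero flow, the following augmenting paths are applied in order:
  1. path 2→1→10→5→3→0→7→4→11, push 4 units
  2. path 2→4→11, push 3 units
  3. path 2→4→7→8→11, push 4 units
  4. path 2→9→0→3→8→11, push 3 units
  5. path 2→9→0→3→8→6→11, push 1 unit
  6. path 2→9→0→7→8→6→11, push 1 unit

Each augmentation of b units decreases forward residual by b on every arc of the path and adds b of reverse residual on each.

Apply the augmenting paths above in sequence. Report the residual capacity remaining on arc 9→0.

after path 1 (2→1→10→5→3→0→7→4→11, push 4): res(9,0)=22
after path 2 (2→4→11, push 3): res(9,0)=22
after path 3 (2→4→7→8→11, push 4): res(9,0)=22
after path 4 (2→9→0→3→8→11, push 3): res(9,0)=19
after path 5 (2→9→0→3→8→6→11, push 1): res(9,0)=18
after path 6 (2→9→0→7→8→6→11, push 1): res(9,0)=17

Residual capacity of (9,0): 17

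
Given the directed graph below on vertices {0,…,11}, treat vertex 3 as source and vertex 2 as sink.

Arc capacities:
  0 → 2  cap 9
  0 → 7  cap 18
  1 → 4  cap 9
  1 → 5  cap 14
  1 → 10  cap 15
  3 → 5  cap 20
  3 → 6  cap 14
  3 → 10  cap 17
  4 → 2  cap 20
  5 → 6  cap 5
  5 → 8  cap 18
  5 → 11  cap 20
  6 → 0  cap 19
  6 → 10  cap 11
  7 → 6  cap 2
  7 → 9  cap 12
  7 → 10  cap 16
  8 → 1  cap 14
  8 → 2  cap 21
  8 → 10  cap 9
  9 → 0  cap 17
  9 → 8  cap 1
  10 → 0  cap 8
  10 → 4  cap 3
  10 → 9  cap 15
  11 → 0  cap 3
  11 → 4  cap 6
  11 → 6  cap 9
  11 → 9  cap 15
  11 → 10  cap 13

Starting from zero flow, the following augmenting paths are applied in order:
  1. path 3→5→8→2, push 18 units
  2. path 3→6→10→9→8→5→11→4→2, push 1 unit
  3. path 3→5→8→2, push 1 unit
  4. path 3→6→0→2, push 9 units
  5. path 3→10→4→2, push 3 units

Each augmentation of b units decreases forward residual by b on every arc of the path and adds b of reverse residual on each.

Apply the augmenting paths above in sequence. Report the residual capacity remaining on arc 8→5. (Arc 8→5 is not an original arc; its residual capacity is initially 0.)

Residual capacity of (8,5): 18

after path 1 (3→5→8→2, push 18): res(8,5)=18
after path 2 (3→6→10→9→8→5→11→4→2, push 1): res(8,5)=17
after path 3 (3→5→8→2, push 1): res(8,5)=18
after path 4 (3→6→0→2, push 9): res(8,5)=18
after path 5 (3→10→4→2, push 3): res(8,5)=18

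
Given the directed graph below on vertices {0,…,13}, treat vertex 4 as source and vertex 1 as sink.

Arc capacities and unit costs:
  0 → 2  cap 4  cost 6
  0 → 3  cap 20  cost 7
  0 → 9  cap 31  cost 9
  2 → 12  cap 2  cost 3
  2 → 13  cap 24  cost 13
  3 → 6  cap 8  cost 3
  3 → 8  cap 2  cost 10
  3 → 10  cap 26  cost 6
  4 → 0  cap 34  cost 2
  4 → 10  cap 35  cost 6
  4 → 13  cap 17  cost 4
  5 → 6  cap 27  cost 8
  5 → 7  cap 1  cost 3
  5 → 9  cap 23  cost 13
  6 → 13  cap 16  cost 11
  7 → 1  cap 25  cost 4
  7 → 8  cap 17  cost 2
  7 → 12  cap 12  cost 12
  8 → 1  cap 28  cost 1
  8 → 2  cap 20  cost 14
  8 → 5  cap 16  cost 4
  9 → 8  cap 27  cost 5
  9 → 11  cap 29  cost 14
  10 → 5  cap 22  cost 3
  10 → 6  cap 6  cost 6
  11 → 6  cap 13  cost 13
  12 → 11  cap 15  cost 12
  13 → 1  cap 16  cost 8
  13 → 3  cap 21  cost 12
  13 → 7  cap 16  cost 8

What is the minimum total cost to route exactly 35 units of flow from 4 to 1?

Minimum cost for 35 units: 511

shortest-cost path #1: 4→13→1 push 16 @ unit cost 12 (adds 192)
shortest-cost path #2: 4→13→7→8→1 push 1 @ unit cost 15 (adds 15)
shortest-cost path #3: 4→10→5→7→8→1 push 1 @ unit cost 15 (adds 15)
shortest-cost path #4: 4→0→9→8→1 push 17 @ unit cost 17 (adds 289)
total cost = 511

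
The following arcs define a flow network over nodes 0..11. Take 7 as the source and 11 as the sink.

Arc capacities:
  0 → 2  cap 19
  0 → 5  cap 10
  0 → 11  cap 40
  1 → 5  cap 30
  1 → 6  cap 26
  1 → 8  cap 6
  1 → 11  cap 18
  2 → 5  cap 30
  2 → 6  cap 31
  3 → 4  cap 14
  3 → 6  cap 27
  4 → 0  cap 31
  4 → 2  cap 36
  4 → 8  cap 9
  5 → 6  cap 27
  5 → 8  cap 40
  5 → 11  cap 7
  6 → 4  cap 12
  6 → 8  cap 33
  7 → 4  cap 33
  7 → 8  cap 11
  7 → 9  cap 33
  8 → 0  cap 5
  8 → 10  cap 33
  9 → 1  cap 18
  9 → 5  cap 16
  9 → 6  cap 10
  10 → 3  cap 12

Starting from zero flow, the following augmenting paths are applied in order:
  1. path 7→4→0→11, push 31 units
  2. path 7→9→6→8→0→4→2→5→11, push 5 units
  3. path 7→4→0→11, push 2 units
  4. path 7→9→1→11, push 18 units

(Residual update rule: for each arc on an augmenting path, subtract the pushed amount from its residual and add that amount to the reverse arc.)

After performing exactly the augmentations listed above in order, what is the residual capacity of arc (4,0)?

after path 1 (7→4→0→11, push 31): res(4,0)=0
after path 2 (7→9→6→8→0→4→2→5→11, push 5): res(4,0)=5
after path 3 (7→4→0→11, push 2): res(4,0)=3
after path 4 (7→9→1→11, push 18): res(4,0)=3

Residual capacity of (4,0): 3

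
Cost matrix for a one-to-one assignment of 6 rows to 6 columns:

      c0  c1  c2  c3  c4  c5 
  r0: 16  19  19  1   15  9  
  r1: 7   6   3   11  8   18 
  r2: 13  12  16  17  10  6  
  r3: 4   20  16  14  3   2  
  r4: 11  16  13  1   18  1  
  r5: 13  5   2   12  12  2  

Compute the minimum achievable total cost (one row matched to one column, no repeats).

Minimum assignment cost: 24

one of 2 optimal assignments: row0→col3 (cost 1), row1→col1 (cost 6), row2→col4 (cost 10), row3→col0 (cost 4), row4→col5 (cost 1), row5→col2 (cost 2)
total = 1 + 6 + 10 + 4 + 1 + 2 = 24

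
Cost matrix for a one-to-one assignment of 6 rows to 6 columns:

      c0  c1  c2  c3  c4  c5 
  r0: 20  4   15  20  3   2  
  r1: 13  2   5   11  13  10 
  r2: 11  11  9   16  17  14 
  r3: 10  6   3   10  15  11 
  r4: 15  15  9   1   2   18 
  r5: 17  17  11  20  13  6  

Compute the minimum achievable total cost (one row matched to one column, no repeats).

Minimum assignment cost: 26

optimal assignment: row0→col4 (cost 3), row1→col1 (cost 2), row2→col0 (cost 11), row3→col2 (cost 3), row4→col3 (cost 1), row5→col5 (cost 6)
total = 3 + 2 + 11 + 3 + 1 + 6 = 26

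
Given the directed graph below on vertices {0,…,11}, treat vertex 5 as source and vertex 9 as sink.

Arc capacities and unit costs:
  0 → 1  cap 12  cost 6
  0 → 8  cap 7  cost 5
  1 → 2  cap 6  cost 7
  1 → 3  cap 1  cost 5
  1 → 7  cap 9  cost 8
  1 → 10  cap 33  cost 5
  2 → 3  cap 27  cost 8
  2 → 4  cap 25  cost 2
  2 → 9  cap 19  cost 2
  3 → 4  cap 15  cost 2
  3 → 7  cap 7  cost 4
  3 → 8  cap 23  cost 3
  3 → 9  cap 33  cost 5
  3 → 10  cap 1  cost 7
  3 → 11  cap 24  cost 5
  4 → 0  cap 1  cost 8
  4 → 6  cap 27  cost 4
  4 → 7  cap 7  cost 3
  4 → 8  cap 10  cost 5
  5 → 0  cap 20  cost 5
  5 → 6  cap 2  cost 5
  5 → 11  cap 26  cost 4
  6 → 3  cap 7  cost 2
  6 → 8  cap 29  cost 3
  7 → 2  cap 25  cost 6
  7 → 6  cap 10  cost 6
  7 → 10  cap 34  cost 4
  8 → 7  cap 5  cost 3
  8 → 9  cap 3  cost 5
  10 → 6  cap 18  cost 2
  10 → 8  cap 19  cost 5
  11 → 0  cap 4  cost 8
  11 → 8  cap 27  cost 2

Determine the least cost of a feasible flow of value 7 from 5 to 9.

Minimum cost for 7 units: 91

shortest-cost path #1: 5→11→8→9 push 3 @ unit cost 11 (adds 33)
shortest-cost path #2: 5→6→3→9 push 2 @ unit cost 12 (adds 24)
shortest-cost path #3: 5→11→8→7→2→9 push 2 @ unit cost 17 (adds 34)
total cost = 91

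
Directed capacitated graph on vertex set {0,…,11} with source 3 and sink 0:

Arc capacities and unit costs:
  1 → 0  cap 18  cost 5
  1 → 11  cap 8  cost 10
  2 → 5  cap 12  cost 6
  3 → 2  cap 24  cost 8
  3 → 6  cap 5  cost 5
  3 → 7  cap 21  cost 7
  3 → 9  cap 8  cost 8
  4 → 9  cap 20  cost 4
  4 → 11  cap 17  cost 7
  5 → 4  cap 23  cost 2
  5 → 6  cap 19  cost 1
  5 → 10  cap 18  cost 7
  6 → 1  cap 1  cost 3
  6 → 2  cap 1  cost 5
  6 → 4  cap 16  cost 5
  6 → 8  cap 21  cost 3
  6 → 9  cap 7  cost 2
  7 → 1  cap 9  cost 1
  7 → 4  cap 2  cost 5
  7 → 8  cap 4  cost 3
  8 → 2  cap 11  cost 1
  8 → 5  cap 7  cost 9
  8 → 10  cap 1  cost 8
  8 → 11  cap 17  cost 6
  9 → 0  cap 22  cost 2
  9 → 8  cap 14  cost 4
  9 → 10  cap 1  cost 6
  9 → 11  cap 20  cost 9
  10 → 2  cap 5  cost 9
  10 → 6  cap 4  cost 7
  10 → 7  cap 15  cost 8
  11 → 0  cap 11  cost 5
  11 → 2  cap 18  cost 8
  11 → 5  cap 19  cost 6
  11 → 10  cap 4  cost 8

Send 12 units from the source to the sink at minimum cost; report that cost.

Minimum cost for 12 units: 115

shortest-cost path #1: 3→6→9→0 push 5 @ unit cost 9 (adds 45)
shortest-cost path #2: 3→9→0 push 7 @ unit cost 10 (adds 70)
total cost = 115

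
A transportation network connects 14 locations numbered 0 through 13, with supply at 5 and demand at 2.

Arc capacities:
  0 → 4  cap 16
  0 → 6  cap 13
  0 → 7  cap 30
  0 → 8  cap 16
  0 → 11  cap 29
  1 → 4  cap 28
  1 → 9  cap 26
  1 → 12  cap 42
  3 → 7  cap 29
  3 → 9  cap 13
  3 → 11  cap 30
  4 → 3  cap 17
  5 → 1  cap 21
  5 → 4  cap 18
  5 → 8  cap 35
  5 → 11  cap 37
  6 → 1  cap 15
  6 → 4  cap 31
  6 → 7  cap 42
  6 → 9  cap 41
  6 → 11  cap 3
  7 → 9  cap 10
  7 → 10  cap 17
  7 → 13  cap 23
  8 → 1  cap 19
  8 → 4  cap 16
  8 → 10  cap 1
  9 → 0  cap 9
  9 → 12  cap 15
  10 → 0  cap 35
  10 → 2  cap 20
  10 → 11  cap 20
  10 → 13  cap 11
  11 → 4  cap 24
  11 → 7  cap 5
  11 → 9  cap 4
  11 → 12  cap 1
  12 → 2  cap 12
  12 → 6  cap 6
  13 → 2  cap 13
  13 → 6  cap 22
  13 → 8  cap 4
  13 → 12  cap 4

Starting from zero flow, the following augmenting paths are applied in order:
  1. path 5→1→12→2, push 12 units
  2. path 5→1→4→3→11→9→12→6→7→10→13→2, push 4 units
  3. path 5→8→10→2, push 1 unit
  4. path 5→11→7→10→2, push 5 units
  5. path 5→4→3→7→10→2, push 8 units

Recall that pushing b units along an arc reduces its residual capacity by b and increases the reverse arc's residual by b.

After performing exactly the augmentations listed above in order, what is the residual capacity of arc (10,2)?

Residual capacity of (10,2): 6

after path 1 (5→1→12→2, push 12): res(10,2)=20
after path 2 (5→1→4→3→11→9→12→6→7→10→13→2, push 4): res(10,2)=20
after path 3 (5→8→10→2, push 1): res(10,2)=19
after path 4 (5→11→7→10→2, push 5): res(10,2)=14
after path 5 (5→4→3→7→10→2, push 8): res(10,2)=6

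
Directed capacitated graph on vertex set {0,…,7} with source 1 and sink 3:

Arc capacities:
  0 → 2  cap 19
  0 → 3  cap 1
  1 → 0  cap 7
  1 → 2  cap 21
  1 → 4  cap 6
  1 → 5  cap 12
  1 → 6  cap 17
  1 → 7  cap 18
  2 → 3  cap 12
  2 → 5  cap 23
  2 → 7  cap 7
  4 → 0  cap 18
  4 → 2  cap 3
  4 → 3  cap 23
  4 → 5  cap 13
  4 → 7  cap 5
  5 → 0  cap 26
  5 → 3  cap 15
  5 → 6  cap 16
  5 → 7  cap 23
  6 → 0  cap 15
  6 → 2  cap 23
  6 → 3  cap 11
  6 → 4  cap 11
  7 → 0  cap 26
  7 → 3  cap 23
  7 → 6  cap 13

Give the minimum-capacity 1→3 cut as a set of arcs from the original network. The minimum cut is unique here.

augment #1: 1→0→3 push 1
augment #2: 1→2→3 push 12
augment #3: 1→4→3 push 6
augment #4: 1→5→3 push 12
augment #5: 1→6→3 push 11
augment #6: 1→7→3 push 18
augment #7: 1→2→5→3 push 3
augment #8: 1→2→7→3 push 5
augment #9: 1→6→4→3 push 6
augment #10: 1→2→5→6→4→3 push 1
augment #11: 1→0→2→5→6→4→3 push 4
max flow = 79; residual-reachable set from 1 gives S-side
cut edges (S→T): {(0,3), (1,4), (2,3), (5,3), (6,3), (6,4), (7,3)} total cap 79

Min-cut arcs: {(0,3), (1,4), (2,3), (5,3), (6,3), (6,4), (7,3)} (total capacity 79)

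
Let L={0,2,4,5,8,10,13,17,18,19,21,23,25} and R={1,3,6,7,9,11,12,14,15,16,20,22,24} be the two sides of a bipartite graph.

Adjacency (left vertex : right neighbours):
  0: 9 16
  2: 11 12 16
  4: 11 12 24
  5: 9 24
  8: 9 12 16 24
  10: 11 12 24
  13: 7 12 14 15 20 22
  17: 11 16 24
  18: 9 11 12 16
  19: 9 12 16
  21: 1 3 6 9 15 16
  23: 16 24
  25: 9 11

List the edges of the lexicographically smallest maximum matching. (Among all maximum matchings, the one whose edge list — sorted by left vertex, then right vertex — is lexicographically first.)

Lex-smallest maximum matching: {(0,9), (2,11), (4,12), (5,24), (8,16), (13,7), (21,1)}

|M| = 7 (so the lex-smallest maximum matching has 7 edges)
process left vertices in ascending order; for each, take the smallest-labelled available neighbour that still permits 7 edges overall, or leave it unmatched if none does
lex-smallest matching: {0-9, 2-11, 4-12, 5-24, 8-16, 13-7, 21-1}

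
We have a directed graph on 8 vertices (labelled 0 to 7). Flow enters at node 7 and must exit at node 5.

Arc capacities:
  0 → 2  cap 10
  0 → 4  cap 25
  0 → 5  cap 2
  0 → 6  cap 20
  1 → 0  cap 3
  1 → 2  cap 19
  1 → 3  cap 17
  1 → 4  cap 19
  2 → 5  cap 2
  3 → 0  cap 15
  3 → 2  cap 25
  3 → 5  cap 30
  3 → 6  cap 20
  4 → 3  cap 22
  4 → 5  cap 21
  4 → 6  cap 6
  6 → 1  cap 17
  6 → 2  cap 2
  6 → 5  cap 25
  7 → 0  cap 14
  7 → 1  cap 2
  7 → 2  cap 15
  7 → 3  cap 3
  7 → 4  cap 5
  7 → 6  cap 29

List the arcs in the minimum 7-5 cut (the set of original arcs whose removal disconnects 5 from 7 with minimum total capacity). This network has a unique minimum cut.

augment #1: 7→0→5 push 2
augment #2: 7→2→5 push 2
augment #3: 7→3→5 push 3
augment #4: 7→4→5 push 5
augment #5: 7→6→5 push 25
augment #6: 7→0→4→5 push 12
augment #7: 7→1→3→5 push 2
augment #8: 7→6→1→3→5 push 4
max flow = 55; residual-reachable set from 7 gives S-side
cut edges (S→T): {(2,5), (7,0), (7,1), (7,3), (7,4), (7,6)} total cap 55

Min-cut arcs: {(2,5), (7,0), (7,1), (7,3), (7,4), (7,6)} (total capacity 55)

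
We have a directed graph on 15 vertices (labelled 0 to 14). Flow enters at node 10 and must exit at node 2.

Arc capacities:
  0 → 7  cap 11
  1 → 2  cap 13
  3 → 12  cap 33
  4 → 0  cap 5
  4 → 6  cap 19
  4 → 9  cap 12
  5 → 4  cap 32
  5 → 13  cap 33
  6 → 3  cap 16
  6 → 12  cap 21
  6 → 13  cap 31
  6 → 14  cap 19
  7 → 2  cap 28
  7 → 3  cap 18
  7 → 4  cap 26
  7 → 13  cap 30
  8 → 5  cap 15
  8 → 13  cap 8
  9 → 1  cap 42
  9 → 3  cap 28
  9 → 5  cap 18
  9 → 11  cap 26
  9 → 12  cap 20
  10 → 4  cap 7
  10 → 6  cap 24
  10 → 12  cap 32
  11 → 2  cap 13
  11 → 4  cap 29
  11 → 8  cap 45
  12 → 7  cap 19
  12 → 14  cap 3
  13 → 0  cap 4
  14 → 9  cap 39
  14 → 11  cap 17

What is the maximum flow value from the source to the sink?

augment #1: 10→12→7→2 bottleneck 19, total now 19
augment #2: 10→4→0→7→2 bottleneck 5, total now 24
augment #3: 10→4→9→1→2 bottleneck 2, total now 26
augment #4: 10→6→14→11→2 bottleneck 13, total now 39
augment #5: 10→6→13→0→7→2 bottleneck 4, total now 43
augment #6: 10→6→14→9→1→2 bottleneck 6, total now 49
augment #7: 10→12→14→9→1→2 bottleneck 3, total now 52

Maximum flow value: 52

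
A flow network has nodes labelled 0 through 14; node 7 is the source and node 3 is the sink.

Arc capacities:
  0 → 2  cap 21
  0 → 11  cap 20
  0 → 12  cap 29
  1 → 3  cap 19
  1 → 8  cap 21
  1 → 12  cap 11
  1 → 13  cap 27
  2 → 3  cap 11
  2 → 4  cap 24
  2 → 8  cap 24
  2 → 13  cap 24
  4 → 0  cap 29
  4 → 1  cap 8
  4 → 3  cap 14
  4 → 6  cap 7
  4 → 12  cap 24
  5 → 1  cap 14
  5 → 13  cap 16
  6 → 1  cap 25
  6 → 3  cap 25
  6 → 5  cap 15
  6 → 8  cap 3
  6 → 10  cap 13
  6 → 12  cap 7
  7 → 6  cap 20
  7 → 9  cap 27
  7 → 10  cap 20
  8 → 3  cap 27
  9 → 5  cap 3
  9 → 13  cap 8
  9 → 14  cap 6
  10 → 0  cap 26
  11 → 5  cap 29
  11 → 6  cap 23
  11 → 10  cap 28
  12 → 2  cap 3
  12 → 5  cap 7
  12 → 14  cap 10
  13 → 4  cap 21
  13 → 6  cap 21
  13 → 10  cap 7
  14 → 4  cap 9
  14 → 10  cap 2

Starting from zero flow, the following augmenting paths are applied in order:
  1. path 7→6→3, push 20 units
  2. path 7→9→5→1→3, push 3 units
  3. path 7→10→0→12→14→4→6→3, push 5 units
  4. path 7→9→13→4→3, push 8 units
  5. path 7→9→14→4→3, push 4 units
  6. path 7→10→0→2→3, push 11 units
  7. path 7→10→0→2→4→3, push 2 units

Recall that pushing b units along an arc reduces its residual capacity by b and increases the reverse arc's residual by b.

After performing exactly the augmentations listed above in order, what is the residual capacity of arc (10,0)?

after path 1 (7→6→3, push 20): res(10,0)=26
after path 2 (7→9→5→1→3, push 3): res(10,0)=26
after path 3 (7→10→0→12→14→4→6→3, push 5): res(10,0)=21
after path 4 (7→9→13→4→3, push 8): res(10,0)=21
after path 5 (7→9→14→4→3, push 4): res(10,0)=21
after path 6 (7→10→0→2→3, push 11): res(10,0)=10
after path 7 (7→10→0→2→4→3, push 2): res(10,0)=8

Residual capacity of (10,0): 8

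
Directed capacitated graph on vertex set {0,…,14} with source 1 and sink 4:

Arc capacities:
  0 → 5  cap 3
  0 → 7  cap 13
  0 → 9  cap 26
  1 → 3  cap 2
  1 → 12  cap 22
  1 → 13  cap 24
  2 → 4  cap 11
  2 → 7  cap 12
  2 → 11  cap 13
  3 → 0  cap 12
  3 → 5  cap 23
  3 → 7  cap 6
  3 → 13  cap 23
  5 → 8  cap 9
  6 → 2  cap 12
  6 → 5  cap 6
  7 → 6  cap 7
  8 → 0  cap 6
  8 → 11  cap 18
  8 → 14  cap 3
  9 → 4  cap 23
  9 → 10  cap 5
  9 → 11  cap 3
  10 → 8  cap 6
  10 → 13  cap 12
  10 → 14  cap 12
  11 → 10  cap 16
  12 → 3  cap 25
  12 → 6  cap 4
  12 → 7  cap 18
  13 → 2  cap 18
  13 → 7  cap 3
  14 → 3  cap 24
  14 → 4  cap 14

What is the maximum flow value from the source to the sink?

augment #1: 1→13→2→4 bottleneck 11, total now 11
augment #2: 1→3→0→9→4 bottleneck 2, total now 13
augment #3: 1→12→3→0→9→4 bottleneck 10, total now 23
augment #4: 1→12→3→5→8→14→4 bottleneck 3, total now 26
augment #5: 1→13→2→11→10→14→4 bottleneck 7, total now 33
augment #6: 1→12→3→5→8→0→9→4 bottleneck 6, total now 39
augment #7: 1→12→6→2→11→10→14→4 bottleneck 3, total now 42
augment #8: 1→13→7→6→2→11→10→14→4 bottleneck 1, total now 43

Maximum flow value: 43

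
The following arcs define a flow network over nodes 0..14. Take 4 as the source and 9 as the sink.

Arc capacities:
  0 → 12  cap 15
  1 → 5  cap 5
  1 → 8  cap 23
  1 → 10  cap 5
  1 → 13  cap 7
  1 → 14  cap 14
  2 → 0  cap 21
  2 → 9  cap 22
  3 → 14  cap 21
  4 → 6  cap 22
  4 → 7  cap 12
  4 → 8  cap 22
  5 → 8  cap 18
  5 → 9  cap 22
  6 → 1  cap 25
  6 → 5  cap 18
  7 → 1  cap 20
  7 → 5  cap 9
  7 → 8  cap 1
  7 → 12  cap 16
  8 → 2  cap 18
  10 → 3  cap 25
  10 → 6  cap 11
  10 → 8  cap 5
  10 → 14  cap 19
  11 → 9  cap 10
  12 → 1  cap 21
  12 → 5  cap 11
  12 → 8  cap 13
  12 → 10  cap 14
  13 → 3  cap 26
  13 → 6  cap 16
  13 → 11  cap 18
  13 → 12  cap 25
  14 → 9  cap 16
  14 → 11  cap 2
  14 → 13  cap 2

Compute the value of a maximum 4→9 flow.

Maximum flow value: 52

augment #1: 4→6→5→9 bottleneck 18, total now 18
augment #2: 4→7→5→9 bottleneck 4, total now 22
augment #3: 4→8→2→9 bottleneck 18, total now 40
augment #4: 4→6→1→14→9 bottleneck 4, total now 44
augment #5: 4→7→1→14→9 bottleneck 8, total now 52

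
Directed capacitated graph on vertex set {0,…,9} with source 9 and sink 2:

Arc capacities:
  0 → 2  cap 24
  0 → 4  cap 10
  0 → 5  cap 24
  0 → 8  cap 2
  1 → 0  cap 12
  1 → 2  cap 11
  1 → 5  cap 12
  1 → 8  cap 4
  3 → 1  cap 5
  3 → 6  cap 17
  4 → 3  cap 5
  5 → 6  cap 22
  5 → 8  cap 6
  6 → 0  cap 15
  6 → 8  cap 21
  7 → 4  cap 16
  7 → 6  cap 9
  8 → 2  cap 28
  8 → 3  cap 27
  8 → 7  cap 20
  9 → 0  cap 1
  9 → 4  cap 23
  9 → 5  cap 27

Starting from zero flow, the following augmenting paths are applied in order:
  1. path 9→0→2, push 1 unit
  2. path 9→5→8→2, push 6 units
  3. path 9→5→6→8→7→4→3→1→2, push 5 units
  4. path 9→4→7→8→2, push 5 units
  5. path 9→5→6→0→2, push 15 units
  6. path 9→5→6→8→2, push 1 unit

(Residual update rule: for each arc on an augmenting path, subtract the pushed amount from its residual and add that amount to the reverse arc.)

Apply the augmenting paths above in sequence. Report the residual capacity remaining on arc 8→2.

after path 1 (9→0→2, push 1): res(8,2)=28
after path 2 (9→5→8→2, push 6): res(8,2)=22
after path 3 (9→5→6→8→7→4→3→1→2, push 5): res(8,2)=22
after path 4 (9→4→7→8→2, push 5): res(8,2)=17
after path 5 (9→5→6→0→2, push 15): res(8,2)=17
after path 6 (9→5→6→8→2, push 1): res(8,2)=16

Residual capacity of (8,2): 16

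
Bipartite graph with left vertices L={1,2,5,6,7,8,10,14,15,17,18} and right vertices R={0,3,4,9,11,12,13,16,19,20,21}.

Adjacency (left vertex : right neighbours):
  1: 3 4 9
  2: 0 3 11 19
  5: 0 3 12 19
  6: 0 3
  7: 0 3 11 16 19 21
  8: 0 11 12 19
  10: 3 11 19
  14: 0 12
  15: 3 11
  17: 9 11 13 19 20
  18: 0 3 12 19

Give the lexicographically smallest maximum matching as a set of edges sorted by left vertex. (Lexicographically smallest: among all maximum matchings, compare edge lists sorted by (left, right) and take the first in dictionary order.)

Lex-smallest maximum matching: {(1,4), (2,0), (5,3), (7,16), (8,11), (10,19), (14,12), (17,9)}

|M| = 8 (so the lex-smallest maximum matching has 8 edges)
process left vertices in ascending order; for each, take the smallest-labelled available neighbour that still permits 8 edges overall, or leave it unmatched if none does
lex-smallest matching: {1-4, 2-0, 5-3, 7-16, 8-11, 10-19, 14-12, 17-9}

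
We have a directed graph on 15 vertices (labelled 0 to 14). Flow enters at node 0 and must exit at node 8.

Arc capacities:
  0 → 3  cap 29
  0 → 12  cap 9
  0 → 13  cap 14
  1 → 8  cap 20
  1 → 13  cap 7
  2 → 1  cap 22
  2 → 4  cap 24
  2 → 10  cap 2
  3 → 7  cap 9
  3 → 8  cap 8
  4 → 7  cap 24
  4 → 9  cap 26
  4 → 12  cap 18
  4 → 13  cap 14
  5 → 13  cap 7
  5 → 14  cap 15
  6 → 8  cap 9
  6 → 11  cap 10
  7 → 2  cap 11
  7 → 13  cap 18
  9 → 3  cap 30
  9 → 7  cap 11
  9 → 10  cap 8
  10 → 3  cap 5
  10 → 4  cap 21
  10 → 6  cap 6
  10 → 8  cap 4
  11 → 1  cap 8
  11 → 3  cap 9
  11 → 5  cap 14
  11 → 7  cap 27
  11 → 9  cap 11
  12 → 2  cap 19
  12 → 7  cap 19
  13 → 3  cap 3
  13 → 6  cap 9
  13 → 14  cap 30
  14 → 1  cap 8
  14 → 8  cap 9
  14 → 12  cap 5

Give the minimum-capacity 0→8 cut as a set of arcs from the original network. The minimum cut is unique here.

augment #1: 0→3→8 push 8
augment #2: 0→13→6→8 push 9
augment #3: 0→13→14→8 push 5
augment #4: 0→12→2→1→8 push 9
augment #5: 0→3→7→2→1→8 push 9
max flow = 40; residual-reachable set from 0 gives S-side
cut edges (S→T): {(0,12), (0,13), (3,7), (3,8)} total cap 40

Min-cut arcs: {(0,12), (0,13), (3,7), (3,8)} (total capacity 40)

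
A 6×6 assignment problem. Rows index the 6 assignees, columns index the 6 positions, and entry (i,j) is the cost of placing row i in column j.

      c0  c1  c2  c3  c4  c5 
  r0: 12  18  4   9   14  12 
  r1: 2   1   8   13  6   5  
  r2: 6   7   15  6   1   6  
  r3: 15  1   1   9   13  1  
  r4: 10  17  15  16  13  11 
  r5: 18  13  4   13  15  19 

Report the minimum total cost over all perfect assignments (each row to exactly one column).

optimal assignment: row0→col3 (cost 9), row1→col1 (cost 1), row2→col4 (cost 1), row3→col5 (cost 1), row4→col0 (cost 10), row5→col2 (cost 4)
total = 9 + 1 + 1 + 1 + 10 + 4 = 26

Minimum assignment cost: 26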